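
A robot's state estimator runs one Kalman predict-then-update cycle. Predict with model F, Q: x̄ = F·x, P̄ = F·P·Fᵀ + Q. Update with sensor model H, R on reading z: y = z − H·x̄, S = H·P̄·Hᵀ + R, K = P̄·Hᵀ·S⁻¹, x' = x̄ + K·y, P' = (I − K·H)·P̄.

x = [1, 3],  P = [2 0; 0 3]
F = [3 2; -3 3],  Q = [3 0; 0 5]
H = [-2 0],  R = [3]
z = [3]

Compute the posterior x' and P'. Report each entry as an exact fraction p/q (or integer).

x' = [-19/15, 6]
P' = [11/15 0; 0 50]

x̄ = F·x = [9, 6]
P̄ = F·P·Fᵀ + Q = [33 0; 0 50]
y = z − H·x̄ = [21]
S = H·P̄·Hᵀ + R = [135]
K = P̄·Hᵀ·S⁻¹ = [-22/45; 0]
x' = x̄ + K·y = [-19/15, 6]
P' = (I − K·H)·P̄ = [11/15 0; 0 50]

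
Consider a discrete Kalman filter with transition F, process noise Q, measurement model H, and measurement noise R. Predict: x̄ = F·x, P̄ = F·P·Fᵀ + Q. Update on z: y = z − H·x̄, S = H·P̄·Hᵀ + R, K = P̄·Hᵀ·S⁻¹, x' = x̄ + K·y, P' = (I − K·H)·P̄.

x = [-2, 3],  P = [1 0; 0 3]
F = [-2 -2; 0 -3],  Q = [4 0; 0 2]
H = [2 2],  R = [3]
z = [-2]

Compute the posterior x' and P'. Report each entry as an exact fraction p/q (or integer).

x' = [834/343, -1207/343]
P' = [1084/343 -970/343; -970/343 1111/343]

x̄ = F·x = [-2, -9]
P̄ = F·P·Fᵀ + Q = [20 18; 18 29]
y = z − H·x̄ = [20]
S = H·P̄·Hᵀ + R = [343]
K = P̄·Hᵀ·S⁻¹ = [76/343; 94/343]
x' = x̄ + K·y = [834/343, -1207/343]
P' = (I − K·H)·P̄ = [1084/343 -970/343; -970/343 1111/343]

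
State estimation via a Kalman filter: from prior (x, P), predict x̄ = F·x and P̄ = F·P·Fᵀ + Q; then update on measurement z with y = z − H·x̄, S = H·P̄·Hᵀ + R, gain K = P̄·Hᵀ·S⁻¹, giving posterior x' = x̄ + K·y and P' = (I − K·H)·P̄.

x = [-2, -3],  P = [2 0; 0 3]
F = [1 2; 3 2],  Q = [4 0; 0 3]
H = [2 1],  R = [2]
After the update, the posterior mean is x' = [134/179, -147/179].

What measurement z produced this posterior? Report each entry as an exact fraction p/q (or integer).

z = [1]

x̄ = F·x = [-8, -12]
P̄ = F·P·Fᵀ + Q = [18 18; 18 33]
S = H·P̄·Hᵀ + R = [179]
K = P̄·Hᵀ·S⁻¹ = [54/179; 69/179]
x' − x̄ = [1566/179, 2001/179] = K·y
y = (KᵀK)⁻¹·Kᵀ·(x' − x̄) = [29]
z = y + H·x̄ = [29] + [-28] = [1]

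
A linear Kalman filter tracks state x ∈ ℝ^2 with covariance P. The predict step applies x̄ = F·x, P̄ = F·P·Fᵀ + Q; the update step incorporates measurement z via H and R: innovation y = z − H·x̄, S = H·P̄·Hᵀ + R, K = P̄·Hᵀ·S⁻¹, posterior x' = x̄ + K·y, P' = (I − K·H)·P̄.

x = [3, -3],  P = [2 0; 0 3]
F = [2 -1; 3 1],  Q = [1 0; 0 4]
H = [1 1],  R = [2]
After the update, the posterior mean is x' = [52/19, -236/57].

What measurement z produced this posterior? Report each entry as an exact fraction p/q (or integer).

x̄ = F·x = [9, 6]
P̄ = F·P·Fᵀ + Q = [12 9; 9 25]
S = H·P̄·Hᵀ + R = [57]
K = P̄·Hᵀ·S⁻¹ = [7/19; 34/57]
x' − x̄ = [-119/19, -578/57] = K·y
y = (KᵀK)⁻¹·Kᵀ·(x' − x̄) = [-17]
z = y + H·x̄ = [-17] + [15] = [-2]

z = [-2]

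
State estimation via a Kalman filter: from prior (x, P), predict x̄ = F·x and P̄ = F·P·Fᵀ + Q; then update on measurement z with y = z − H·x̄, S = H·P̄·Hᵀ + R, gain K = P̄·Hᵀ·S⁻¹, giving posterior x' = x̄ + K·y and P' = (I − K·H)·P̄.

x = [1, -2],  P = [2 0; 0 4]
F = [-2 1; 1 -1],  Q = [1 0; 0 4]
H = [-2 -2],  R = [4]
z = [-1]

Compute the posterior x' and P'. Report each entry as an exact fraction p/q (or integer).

x̄ = F·x = [-4, 3]
P̄ = F·P·Fᵀ + Q = [13 -8; -8 10]
y = z − H·x̄ = [-3]
S = H·P̄·Hᵀ + R = [32]
K = P̄·Hᵀ·S⁻¹ = [-5/16; -1/8]
x' = x̄ + K·y = [-49/16, 27/8]
P' = (I − K·H)·P̄ = [79/8 -37/4; -37/4 19/2]

x' = [-49/16, 27/8]
P' = [79/8 -37/4; -37/4 19/2]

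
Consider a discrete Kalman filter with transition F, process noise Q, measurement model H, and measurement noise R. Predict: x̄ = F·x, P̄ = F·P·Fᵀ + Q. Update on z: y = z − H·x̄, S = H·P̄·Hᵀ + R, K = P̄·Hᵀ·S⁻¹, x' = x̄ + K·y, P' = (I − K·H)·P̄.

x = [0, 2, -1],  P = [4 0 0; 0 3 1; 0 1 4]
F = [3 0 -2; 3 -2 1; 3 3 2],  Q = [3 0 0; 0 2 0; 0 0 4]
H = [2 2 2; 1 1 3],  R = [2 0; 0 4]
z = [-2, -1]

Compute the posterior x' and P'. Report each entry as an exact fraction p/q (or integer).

x̄ = F·x = [2, -5, 4]
P̄ = F·P·Fᵀ + Q = [55 32 14; 32 50 25; 14 25 95]
y = z − H·x̄ = [-4, -10]
S = H·P̄·Hᵀ + R = [1370 1220; 1220 1262]
K = P̄·Hᵀ·S⁻¹ = [24386/60135 -6971/24054; 6544/20045 -1533/8018; -14266/60135 5846/12027]
x' = x̄ + K·y = [65667/20045, -88076/20045, 1768/20045]
P' = (I − K·H)·P̄ = [1259201/120270 -372111/40090 -47048/60135; -372111/40090 407073/40090 -10937/20045; -47048/60135 -10937/20045 65593/60135]

x' = [65667/20045, -88076/20045, 1768/20045]
P' = [1259201/120270 -372111/40090 -47048/60135; -372111/40090 407073/40090 -10937/20045; -47048/60135 -10937/20045 65593/60135]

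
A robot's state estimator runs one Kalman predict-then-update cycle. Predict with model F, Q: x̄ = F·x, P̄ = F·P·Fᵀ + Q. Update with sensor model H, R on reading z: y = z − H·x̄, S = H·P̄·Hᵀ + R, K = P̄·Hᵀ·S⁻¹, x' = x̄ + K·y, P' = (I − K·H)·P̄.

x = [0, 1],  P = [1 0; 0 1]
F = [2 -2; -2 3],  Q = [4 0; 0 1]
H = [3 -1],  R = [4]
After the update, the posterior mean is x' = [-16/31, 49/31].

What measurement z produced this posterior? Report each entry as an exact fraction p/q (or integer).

z = [-3]

x̄ = F·x = [-2, 3]
P̄ = F·P·Fᵀ + Q = [12 -10; -10 14]
S = H·P̄·Hᵀ + R = [186]
K = P̄·Hᵀ·S⁻¹ = [23/93; -22/93]
x' − x̄ = [46/31, -44/31] = K·y
y = (KᵀK)⁻¹·Kᵀ·(x' − x̄) = [6]
z = y + H·x̄ = [6] + [-9] = [-3]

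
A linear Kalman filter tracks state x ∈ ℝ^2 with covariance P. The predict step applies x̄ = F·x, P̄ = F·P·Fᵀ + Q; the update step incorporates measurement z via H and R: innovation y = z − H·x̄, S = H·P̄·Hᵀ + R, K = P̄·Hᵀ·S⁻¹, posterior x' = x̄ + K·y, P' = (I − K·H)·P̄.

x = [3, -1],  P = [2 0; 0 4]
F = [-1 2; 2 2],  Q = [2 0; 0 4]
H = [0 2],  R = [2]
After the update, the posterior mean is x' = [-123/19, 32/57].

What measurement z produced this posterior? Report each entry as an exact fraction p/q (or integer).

x̄ = F·x = [-5, 4]
P̄ = F·P·Fᵀ + Q = [20 12; 12 28]
S = H·P̄·Hᵀ + R = [114]
K = P̄·Hᵀ·S⁻¹ = [4/19; 28/57]
x' − x̄ = [-28/19, -196/57] = K·y
y = (KᵀK)⁻¹·Kᵀ·(x' − x̄) = [-7]
z = y + H·x̄ = [-7] + [8] = [1]

z = [1]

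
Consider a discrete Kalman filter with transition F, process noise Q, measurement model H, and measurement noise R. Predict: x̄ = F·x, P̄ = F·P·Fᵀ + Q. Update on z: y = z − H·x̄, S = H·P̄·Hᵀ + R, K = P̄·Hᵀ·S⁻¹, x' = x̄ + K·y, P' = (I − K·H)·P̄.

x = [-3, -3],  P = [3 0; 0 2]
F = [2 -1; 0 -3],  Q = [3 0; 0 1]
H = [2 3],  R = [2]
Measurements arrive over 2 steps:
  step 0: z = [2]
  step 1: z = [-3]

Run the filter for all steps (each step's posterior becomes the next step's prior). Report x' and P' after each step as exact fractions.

step 0: x̄ = F·x = [-3, 9]
step 0: P̄ = F·P·Fᵀ + Q = [17 6; 6 19]
step 0: y = z − H·x̄ = [-19]
step 0: S = H·P̄·Hᵀ + R = [313]
step 0: K = P̄·Hᵀ·S⁻¹ = [52/313; 69/313]
step 0: x' = x̄ + K·y = [-1927/313, 1506/313]
step 0: P' = (I − K·H)·P̄ = [2617/313 -1710/313; -1710/313 1186/313]
step 1: x̄ = F·x = [-5360/313, -4518/313]
step 1: P̄ = F·P·Fᵀ + Q = [19433/313 13818/313; 13818/313 10987/313]
step 1: y = z − H·x̄ = [23335/313]
step 1: S = H·P̄·Hᵀ + R = [343057/313]
step 1: K = P̄·Hᵀ·S⁻¹ = [80320/343057; 60597/343057]
step 1: x' = x̄ + K·y = [8720/26389, -33399/26389]
step 1: P' = (I − K·H)·P̄ = [687937/343057 -405078/343057; -405078/343057 310450/343057]

step 0: x' = [-1927/313, 1506/313], P' = [2617/313 -1710/313; -1710/313 1186/313]
step 1: x' = [8720/26389, -33399/26389], P' = [687937/343057 -405078/343057; -405078/343057 310450/343057]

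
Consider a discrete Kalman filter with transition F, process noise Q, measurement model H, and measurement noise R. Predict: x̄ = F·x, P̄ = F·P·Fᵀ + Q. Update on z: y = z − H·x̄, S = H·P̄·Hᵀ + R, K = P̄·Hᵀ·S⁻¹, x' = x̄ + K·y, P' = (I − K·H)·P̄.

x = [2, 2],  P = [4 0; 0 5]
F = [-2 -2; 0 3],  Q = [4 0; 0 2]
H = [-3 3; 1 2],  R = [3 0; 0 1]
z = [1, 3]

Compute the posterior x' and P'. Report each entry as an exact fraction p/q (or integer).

x' = [1907/2701, 29479/27010]
P' = [690/2701 95/2701; 95/2701 3967/27010]

x̄ = F·x = [-8, 6]
P̄ = F·P·Fᵀ + Q = [40 -30; -30 47]
y = z − H·x̄ = [-41, -1]
S = H·P̄·Hᵀ + R = [1326 252; 252 109]
K = P̄·Hᵀ·S⁻¹ = [-595/2701 880/2701; 3017/27010 4442/13505]
x' = x̄ + K·y = [1907/2701, 29479/27010]
P' = (I − K·H)·P̄ = [690/2701 95/2701; 95/2701 3967/27010]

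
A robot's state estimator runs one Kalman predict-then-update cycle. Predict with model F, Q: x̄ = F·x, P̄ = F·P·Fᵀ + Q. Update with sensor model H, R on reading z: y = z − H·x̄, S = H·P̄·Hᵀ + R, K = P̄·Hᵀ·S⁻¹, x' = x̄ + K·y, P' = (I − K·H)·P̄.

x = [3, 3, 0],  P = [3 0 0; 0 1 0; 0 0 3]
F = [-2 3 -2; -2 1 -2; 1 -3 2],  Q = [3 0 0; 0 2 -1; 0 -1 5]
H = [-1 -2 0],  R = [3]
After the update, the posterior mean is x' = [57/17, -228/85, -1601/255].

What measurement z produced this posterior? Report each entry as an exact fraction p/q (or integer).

z = [2]

x̄ = F·x = [3, -3, -6]
P̄ = F·P·Fᵀ + Q = [36 27 -27; 27 27 -22; -27 -22 29]
S = H·P̄·Hᵀ + R = [255]
K = P̄·Hᵀ·S⁻¹ = [-6/17; -27/85; 71/255]
x' − x̄ = [6/17, 27/85, -71/255] = K·y
y = (KᵀK)⁻¹·Kᵀ·(x' − x̄) = [-1]
z = y + H·x̄ = [-1] + [3] = [2]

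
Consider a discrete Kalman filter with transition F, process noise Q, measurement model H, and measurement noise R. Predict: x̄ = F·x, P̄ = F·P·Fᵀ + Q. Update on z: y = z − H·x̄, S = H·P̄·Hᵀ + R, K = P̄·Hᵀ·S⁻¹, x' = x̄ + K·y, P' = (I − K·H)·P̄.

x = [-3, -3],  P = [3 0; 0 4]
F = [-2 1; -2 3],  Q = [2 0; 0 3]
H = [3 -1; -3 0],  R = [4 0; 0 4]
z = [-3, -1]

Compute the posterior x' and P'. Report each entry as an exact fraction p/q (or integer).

x̄ = F·x = [3, -3]
P̄ = F·P·Fᵀ + Q = [18 24; 24 51]
y = z − H·x̄ = [-15, 8]
S = H·P̄·Hᵀ + R = [73 -90; -90 166]
K = P̄·Hᵀ·S⁻¹ = [60/2009 -621/2009; -1497/2009 -1683/2009]
x' = x̄ + K·y = [159/2009, 2964/2009]
P' = (I − K·H)·P̄ = [828/2009 2244/2009; 2244/2009 12720/2009]

x' = [159/2009, 2964/2009]
P' = [828/2009 2244/2009; 2244/2009 12720/2009]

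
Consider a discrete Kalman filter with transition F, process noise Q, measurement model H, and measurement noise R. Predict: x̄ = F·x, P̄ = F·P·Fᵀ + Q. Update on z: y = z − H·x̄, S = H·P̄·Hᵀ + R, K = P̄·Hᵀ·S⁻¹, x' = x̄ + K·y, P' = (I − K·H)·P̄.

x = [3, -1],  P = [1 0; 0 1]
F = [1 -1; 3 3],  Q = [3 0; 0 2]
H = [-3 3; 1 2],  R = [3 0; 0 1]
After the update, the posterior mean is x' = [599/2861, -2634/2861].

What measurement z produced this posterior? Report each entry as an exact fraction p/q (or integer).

z = [-3, -2]

x̄ = F·x = [4, 6]
P̄ = F·P·Fᵀ + Q = [5 0; 0 20]
S = H·P̄·Hᵀ + R = [228 105; 105 86]
K = P̄·Hᵀ·S⁻¹ = [-605/2861 905/2861; 320/2861 940/2861]
x' − x̄ = [-10845/2861, -19800/2861] = K·y
y = (KᵀK)⁻¹·Kᵀ·(x' − x̄) = [-9, -18]
z = y + H·x̄ = [-9, -18] + [6, 16] = [-3, -2]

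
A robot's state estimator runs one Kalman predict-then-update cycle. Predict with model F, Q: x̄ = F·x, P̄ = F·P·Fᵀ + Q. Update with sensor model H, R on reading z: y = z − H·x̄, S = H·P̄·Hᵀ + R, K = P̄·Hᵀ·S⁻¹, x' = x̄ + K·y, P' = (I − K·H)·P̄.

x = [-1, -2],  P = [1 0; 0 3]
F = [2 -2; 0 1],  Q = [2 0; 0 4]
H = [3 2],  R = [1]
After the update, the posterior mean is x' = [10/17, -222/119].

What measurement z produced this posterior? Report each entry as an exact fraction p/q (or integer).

x̄ = F·x = [2, -2]
P̄ = F·P·Fᵀ + Q = [18 -6; -6 7]
S = H·P̄·Hᵀ + R = [119]
K = P̄·Hᵀ·S⁻¹ = [6/17; -4/119]
x' − x̄ = [-24/17, 16/119] = K·y
y = (KᵀK)⁻¹·Kᵀ·(x' − x̄) = [-4]
z = y + H·x̄ = [-4] + [2] = [-2]

z = [-2]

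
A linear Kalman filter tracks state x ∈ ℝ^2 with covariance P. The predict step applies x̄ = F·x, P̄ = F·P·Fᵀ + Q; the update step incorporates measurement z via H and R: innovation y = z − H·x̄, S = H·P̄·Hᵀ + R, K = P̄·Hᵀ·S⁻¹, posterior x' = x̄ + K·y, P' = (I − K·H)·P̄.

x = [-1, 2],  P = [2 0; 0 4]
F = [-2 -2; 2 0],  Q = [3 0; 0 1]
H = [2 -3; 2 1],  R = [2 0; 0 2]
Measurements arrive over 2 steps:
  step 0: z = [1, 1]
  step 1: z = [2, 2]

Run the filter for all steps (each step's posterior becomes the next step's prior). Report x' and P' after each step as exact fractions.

step 0: x' = [591/1525, -15/122], P' = [461/1525 7/61; 7/61 29/122]
step 1: x' = [156853/162675, 1333/54225], P' = [45217/162675 4987/54225; 4987/54225 7589/36150]

step 0: x̄ = F·x = [-2, -2]
step 0: P̄ = F·P·Fᵀ + Q = [27 -8; -8 9]
step 0: y = z − H·x̄ = [-1, 7]
step 0: S = H·P̄·Hᵀ + R = [287 113; 113 87]
step 0: K = P̄·Hᵀ·S⁻¹ = [397/3050 1097/3050; -59/244 57/244]
step 0: x' = x̄ + K·y = [591/1525, -15/122]
step 0: P' = (I − K·H)·P̄ = [461/1525 7/61; 7/61 29/122]
step 1: x̄ = F·x = [-807/1525, 1182/1525]
step 1: P̄ = F·P·Fᵀ + Q = [9269/1525 -2544/1525; -2544/1525 3369/1525]
step 1: y = z − H·x̄ = [1642/305, 3482/1525]
step 1: S = H·P̄·Hᵀ + R = [4039/61 7429/305; 7429/305 33319/1525]
step 1: K = P̄·Hᵀ·S⁻¹ = [45551/325350 21079/65070; -48353/216900 8543/43380]
step 1: x' = x̄ + K·y = [156853/162675, 1333/54225]
step 1: P' = (I − K·H)·P̄ = [45217/162675 4987/54225; 4987/54225 7589/36150]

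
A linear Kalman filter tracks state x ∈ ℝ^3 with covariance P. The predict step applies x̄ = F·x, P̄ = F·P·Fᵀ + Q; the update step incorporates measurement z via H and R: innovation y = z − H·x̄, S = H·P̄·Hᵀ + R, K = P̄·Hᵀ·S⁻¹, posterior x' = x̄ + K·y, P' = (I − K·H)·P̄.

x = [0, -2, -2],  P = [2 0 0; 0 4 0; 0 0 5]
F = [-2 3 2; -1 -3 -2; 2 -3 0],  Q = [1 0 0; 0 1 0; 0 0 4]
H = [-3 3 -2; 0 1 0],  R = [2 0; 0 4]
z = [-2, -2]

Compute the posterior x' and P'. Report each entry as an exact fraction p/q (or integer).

x' = [-4308/11681, -13130/11681, -1474/11681]
P' = [152170/11681 5516/11681 -217400/11681; 5516/11681 25380/11681 28720/11681; -217400/11681 28720/11681 369472/11681]

x̄ = F·x = [-10, 10, 6]
P̄ = F·P·Fᵀ + Q = [65 -52 -44; -52 59 32; -44 32 48]
y = z − H·x̄ = [-50, -12]
S = H·P̄·Hᵀ + R = [1334 269; 269 63]
K = P̄·Hᵀ·S⁻¹ = [-2581/11681 1379/11681; 1076/11681 6345/11681; -292/11681 7180/11681]
x' = x̄ + K·y = [-4308/11681, -13130/11681, -1474/11681]
P' = (I − K·H)·P̄ = [152170/11681 5516/11681 -217400/11681; 5516/11681 25380/11681 28720/11681; -217400/11681 28720/11681 369472/11681]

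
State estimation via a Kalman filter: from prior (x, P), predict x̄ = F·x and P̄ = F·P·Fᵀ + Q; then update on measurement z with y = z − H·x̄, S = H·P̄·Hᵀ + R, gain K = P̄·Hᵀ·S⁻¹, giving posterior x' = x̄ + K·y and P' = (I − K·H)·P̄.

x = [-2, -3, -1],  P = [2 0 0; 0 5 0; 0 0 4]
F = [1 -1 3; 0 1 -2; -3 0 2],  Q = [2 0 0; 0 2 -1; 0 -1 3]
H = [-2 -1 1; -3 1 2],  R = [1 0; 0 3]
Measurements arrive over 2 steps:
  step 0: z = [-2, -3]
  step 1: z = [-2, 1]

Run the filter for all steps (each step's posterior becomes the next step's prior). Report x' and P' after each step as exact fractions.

step 0: x' = [79/318, -2/53, -131/106], P' = [51005/7314 -3740/1219 27609/2438; -3740/1219 2407/1219 -5984/1219; 27609/2438 -5984/1219 45881/2438]
step 1: x' = [-54295329/28334600, 15262517/7083650, -50068773/14167300], P' = [6332969/4047800 -5685909/7083650 4700853/2023900; -5685909/7083650 503427/505975 -4038108/3541825; 4700853/2023900 -4038108/3541825 3885861/1011950]

step 0: x̄ = F·x = [-2, -1, 4]
step 0: P̄ = F·P·Fᵀ + Q = [45 -29 18; -29 23 -17; 18 -17 37]
step 0: y = z − H·x̄ = [-11, -16]
step 0: S = H·P̄·Hᵀ + R = [87 183; 183 469]
step 0: K = P̄·Hᵀ·S⁻¹ = [3257/7314 -1089/2438; -911/1219 553/1219; 2631/2438 -1011/2438]
step 0: x' = x̄ + K·y = [79/318, -2/53, -131/106]
step 0: P' = (I − K·H)·P̄ = [51005/7314 -3740/1219 27609/2438; -3740/1219 2407/1219 -5984/1219; 27609/2438 -5984/1219 45881/2438]
step 1: x̄ = F·x = [-544/159, 129/53, -341/106]
step 1: P̄ = F·P·Fᵀ + Q = [1038064/3657 -8753/53 16257/1219; -8753/53 5241/53 -474/53; 16257/1219 -474/53 12545/2438]
step 1: y = z − H·x̄ = [-1015/318, -279/53]
step 1: S = H·P̄·Hᵀ + R = [3981719/7314 1663914/1219; 1663914/1219 4232704/1219]
step 1: K = P̄·Hᵀ·S⁻¹ = [-26497/7083650 -8037367/28334600; -1876188/3541825 2651091/7083650; 1185636/3541825 -2022079/14167300]
step 1: x' = x̄ + K·y = [-54295329/28334600, 15262517/7083650, -50068773/14167300]
step 1: P' = (I − K·H)·P̄ = [6332969/4047800 -5685909/7083650 4700853/2023900; -5685909/7083650 503427/505975 -4038108/3541825; 4700853/2023900 -4038108/3541825 3885861/1011950]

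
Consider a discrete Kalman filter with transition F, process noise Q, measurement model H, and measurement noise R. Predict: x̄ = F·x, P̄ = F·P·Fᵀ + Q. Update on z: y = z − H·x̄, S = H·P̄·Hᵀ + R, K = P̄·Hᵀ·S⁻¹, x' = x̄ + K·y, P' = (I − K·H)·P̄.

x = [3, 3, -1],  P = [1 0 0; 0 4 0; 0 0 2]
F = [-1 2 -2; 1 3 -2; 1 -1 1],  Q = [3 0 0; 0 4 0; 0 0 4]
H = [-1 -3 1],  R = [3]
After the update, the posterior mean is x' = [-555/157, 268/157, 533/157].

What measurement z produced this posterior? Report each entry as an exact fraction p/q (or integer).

x̄ = F·x = [5, 14, -1]
P̄ = F·P·Fᵀ + Q = [28 31 -13; 31 49 -15; -13 -15 11]
S = H·P̄·Hᵀ + R = [785]
K = P̄·Hᵀ·S⁻¹ = [-134/785; -193/785; 69/785]
x' − x̄ = [-1340/157, -1930/157, 690/157] = K·y
y = (KᵀK)⁻¹·Kᵀ·(x' − x̄) = [50]
z = y + H·x̄ = [50] + [-48] = [2]

z = [2]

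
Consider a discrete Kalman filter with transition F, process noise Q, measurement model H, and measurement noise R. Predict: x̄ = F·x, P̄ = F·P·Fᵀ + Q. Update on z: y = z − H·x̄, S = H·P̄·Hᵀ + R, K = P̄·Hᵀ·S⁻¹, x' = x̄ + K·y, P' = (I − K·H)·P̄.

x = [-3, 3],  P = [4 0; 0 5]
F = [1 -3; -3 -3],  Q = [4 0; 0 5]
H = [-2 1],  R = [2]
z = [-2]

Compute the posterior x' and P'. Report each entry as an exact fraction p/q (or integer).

x̄ = F·x = [-12, 0]
P̄ = F·P·Fᵀ + Q = [53 33; 33 86]
y = z − H·x̄ = [-26]
S = H·P̄·Hᵀ + R = [168]
K = P̄·Hᵀ·S⁻¹ = [-73/168; 5/42]
x' = x̄ + K·y = [-59/84, -65/21]
P' = (I − K·H)·P̄ = [3575/168 1751/42; 1751/42 1756/21]

x' = [-59/84, -65/21]
P' = [3575/168 1751/42; 1751/42 1756/21]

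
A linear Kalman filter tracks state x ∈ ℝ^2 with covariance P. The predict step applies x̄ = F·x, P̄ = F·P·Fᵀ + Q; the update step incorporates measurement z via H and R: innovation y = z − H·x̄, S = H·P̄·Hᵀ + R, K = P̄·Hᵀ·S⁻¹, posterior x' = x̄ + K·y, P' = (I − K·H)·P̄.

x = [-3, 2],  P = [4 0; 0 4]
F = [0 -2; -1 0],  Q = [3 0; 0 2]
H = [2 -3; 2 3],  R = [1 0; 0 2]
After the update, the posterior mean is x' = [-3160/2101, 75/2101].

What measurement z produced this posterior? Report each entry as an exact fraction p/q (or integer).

x̄ = F·x = [-4, 3]
P̄ = F·P·Fᵀ + Q = [19 0; 0 6]
S = H·P̄·Hᵀ + R = [131 22; 22 132]
K = P̄·Hᵀ·S⁻¹ = [95/382 2071/8404; -63/382 1377/8404]
x' − x̄ = [5244/2101, -6228/2101] = K·y
y = (KᵀK)⁻¹·Kᵀ·(x' − x̄) = [14, -4]
z = y + H·x̄ = [14, -4] + [-17, 1] = [-3, -3]

z = [-3, -3]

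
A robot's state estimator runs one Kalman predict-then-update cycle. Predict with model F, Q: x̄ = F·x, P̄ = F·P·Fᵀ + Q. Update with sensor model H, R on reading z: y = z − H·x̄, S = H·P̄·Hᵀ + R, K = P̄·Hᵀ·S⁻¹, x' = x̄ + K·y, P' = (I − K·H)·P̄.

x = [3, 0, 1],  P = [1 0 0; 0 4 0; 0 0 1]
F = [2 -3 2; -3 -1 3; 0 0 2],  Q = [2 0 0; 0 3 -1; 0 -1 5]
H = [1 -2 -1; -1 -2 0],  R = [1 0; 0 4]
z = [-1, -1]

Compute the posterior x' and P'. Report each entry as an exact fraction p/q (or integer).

x̄ = F·x = [8, -6, 2]
P̄ = F·P·Fᵀ + Q = [46 12 4; 12 25 5; 4 5 9]
y = z − H·x̄ = [-19, -5]
S = H·P̄·Hᵀ + R = [120 68; 68 198]
K = P̄·Hᵀ·S⁻¹ = [2081/4784 -1203/2392; -2149/9568 -1129/4784; -1009/9568 -165/4784]
x' = x̄ + K·y = [10763/4784, -5287/9568, 39957/9568]
P' = (I − K·H)·P̄ = [7093/2392 -2281/4784 16667/4784; -2281/4784 6797/9568 -16007/9568; 16667/4784 -16007/9568 66357/9568]

x' = [10763/4784, -5287/9568, 39957/9568]
P' = [7093/2392 -2281/4784 16667/4784; -2281/4784 6797/9568 -16007/9568; 16667/4784 -16007/9568 66357/9568]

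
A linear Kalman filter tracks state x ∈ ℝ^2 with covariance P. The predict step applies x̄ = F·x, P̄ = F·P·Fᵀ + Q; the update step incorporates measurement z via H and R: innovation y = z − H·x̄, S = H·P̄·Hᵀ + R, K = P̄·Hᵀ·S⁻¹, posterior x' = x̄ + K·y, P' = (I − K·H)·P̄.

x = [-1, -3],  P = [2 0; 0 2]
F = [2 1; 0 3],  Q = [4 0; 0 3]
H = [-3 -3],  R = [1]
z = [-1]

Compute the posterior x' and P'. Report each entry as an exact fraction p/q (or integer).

x̄ = F·x = [-5, -9]
P̄ = F·P·Fᵀ + Q = [14 6; 6 21]
y = z − H·x̄ = [-43]
S = H·P̄·Hᵀ + R = [424]
K = P̄·Hᵀ·S⁻¹ = [-15/106; -81/424]
x' = x̄ + K·y = [115/106, -333/424]
P' = (I − K·H)·P̄ = [292/53 -579/106; -579/106 2343/424]

x' = [115/106, -333/424]
P' = [292/53 -579/106; -579/106 2343/424]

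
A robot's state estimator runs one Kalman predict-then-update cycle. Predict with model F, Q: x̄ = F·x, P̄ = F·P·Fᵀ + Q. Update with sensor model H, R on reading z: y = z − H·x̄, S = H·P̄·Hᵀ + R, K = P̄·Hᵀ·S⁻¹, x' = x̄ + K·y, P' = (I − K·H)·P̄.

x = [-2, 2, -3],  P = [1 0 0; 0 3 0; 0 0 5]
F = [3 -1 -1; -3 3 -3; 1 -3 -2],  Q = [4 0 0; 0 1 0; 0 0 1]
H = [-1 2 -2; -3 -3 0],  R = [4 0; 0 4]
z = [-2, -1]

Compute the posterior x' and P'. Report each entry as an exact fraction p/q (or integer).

x' = [-914956/486229, 1097351/486229, 1975168/486229]
P' = [1688984/486229 -1614992/486229 -2303846/486229; -1614992/486229 1755948/486229 2407038/486229; -2303846/486229 2407038/486229 3807457/486229]

x̄ = F·x = [-5, 21, -2]
P̄ = F·P·Fᵀ + Q = [21 -3 22; -3 82 0; 22 0 49]
y = z − H·x̄ = [-53, 47]
S = H·P̄·Hᵀ + R = [649 -288; -288 877]
K = P̄·Hᵀ·S⁻¹ = [-77819/486229 -55494/486229; 78203/486229 -105717/486229; -124248/486229 -77394/486229]
x' = x̄ + K·y = [-914956/486229, 1097351/486229, 1975168/486229]
P' = (I − K·H)·P̄ = [1688984/486229 -1614992/486229 -2303846/486229; -1614992/486229 1755948/486229 2407038/486229; -2303846/486229 2407038/486229 3807457/486229]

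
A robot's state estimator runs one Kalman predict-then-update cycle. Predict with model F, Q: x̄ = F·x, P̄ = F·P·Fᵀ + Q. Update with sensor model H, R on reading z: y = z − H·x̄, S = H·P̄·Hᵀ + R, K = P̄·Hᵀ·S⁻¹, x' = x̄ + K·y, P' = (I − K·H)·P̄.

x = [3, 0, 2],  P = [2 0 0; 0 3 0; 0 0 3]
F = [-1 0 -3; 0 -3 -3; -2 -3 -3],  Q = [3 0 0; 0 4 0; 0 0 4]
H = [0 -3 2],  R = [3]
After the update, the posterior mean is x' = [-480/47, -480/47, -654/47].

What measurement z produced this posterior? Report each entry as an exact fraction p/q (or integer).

z = [3]

x̄ = F·x = [-9, -6, -12]
P̄ = F·P·Fᵀ + Q = [32 27 31; 27 58 54; 31 54 66]
S = H·P̄·Hᵀ + R = [141]
K = P̄·Hᵀ·S⁻¹ = [-19/141; -22/47; -10/47]
x' − x̄ = [-57/47, -198/47, -90/47] = K·y
y = (KᵀK)⁻¹·Kᵀ·(x' − x̄) = [9]
z = y + H·x̄ = [9] + [-6] = [3]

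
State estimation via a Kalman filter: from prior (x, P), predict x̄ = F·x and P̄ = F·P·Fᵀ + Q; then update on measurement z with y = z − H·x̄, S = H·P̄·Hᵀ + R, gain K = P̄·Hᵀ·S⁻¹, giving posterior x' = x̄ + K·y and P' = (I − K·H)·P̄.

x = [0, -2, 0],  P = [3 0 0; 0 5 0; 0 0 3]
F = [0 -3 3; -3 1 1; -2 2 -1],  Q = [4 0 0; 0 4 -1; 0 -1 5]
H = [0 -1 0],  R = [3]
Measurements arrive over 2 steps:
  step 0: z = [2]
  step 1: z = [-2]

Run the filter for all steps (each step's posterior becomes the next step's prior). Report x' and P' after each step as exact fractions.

step 0: x' = [6, -2, -4], P' = [526/7 -3/7 -249/7; -3/7 39/14 12/7; -249/7 12/7 184/7]
step 1: x' = [12504/2609, 24998/13045, -11408/13045], P' = [193667/2609 3249/2609 -90774/2609; 3249/2609 39009/13045 16746/13045; -90774/2609 16746/13045 347969/13045]

step 0: x̄ = F·x = [6, -2, -4]
step 0: P̄ = F·P·Fᵀ + Q = [76 -6 -39; -6 39 24; -39 24 40]
step 0: y = z − H·x̄ = [0]
step 0: S = H·P̄·Hᵀ + R = [42]
step 0: K = P̄·Hᵀ·S⁻¹ = [1/7; -13/14; -4/7]
step 0: x' = x̄ + K·y = [6, -2, -4]
step 0: P' = (I − K·H)·P̄ = [526/7 -3/7 -249/7; -3/7 39/14 12/7; -249/7 12/7 184/7]
step 1: x̄ = F·x = [-6, -24, -12]
step 1: P̄ = F·P·Fᵀ + Q = [3287/14 5415/14 915/7; 5415/14 13003/14 2791/7; 915/7 2791/7 1381/7]
step 1: y = z − H·x̄ = [-26]
step 1: S = H·P̄·Hᵀ + R = [13045/14]
step 1: K = P̄·Hᵀ·S⁻¹ = [-1083/2609; -13003/13045; -5582/13045]
step 1: x' = x̄ + K·y = [12504/2609, 24998/13045, -11408/13045]
step 1: P' = (I − K·H)·P̄ = [193667/2609 3249/2609 -90774/2609; 3249/2609 39009/13045 16746/13045; -90774/2609 16746/13045 347969/13045]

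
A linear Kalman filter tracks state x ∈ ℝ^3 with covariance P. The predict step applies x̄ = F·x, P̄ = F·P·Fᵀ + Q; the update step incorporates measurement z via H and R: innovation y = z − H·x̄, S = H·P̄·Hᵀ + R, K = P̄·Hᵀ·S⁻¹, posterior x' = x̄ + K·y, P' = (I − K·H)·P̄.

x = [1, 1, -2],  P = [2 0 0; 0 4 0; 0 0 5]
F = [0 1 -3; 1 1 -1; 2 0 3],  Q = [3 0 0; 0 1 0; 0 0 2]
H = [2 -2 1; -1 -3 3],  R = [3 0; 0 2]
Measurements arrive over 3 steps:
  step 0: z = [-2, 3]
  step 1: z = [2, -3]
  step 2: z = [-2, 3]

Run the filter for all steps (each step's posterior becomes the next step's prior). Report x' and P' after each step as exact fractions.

step 0: x' = [-10991/27453, 48478/27453, 23954/9151], P' = [40333/27453 63298/27453 24493/9151; 63298/27453 153373/27453 57695/9151; 24493/9151 57695/9151 67064/9151]
step 1: x' = [107902472/368218369, -738614549/368218369, -1065716682/368218369], P' = [249707879/368218369 186713623/368218369 234773590/368218369; 186713623/368218369 1106174573/736436738 1234565169/736436738; 234773590/368218369 1234565169/736436738 1534852043/736436738]
step 2: x' = [-1311062800222/3034219473891, 9351350679875/6068438947782, 14169808223879/6068438947782], P' = [2039188752854/3034219473891 1475139086035/3034219473891 1858096493215/3034219473891; 1475139086035/3034219473891 8683812949069/6068438947782 9653437684477/6068438947782; 1858096493215/3034219473891 9653437684477/6068438947782 12021505662313/6068438947782]

step 0: x̄ = F·x = [7, 4, -4]
step 0: P̄ = F·P·Fᵀ + Q = [52 19 -45; 19 12 -11; -45 -11 55]
step 0: y = z − H·x̄ = [-4, 34]
step 0: S = H·P̄·Hᵀ + R = [26 -69; -69 1239]
step 0: K = P̄·Hᵀ·S⁻¹ = [3061/9151 -4895/27453; -785/9151 -2081/27453; 220/9151 1807/9151]
step 0: x' = x̄ + K·y = [-10991/27453, 48478/27453, 23954/9151]
step 0: P' = (I − K·H)·P̄ = [40333/27453 63298/27453 24493/9151; 63298/27453 153373/27453 57695/9151; 24493/9151 57695/9151 67064/9151]
step 1: x̄ = F·x = [-167108/27453, -34375/27453, 193604/27453]
step 1: P̄ = F·P·Fᵀ + Q = [1007950/27453 -92530/27453 -1605751/27453; -92530/27453 55819/27453 196420/27453; -1605751/27453 196420/27453 2908714/27453]
step 1: y = z − H·x̄ = [42256/9151, -933404/27453]
step 1: S = H·P̄·Hᵀ + R = [259235/9151 -793753/9151; -793753/9151 33287419/27453]
step 1: K = P̄·Hᵀ·S⁻¹ = [120254034/368218369 -52763989/368218369; -76976495/736436738 5872271/736436738; 1605355/736436738 215656721/736436738]
step 1: x' = x̄ + K·y = [107902472/368218369, -738614549/368218369, -1065716682/368218369]
step 1: P' = (I − K·H)·P̄ = [249707879/368218369 186713623/368218369 234773590/368218369; 186713623/368218369 1106174573/736436738 1234565169/736436738; 234773590/368218369 1234565169/736436738 1534852043/736436738]
step 2: x̄ = F·x = [2458535497/368218369, 435004605/368218369, -2981345102/368218369]
step 2: P̄ = F·P·Fᵀ + Q = [4860881080/368218369 -131372134/368218369 -6090200734/368218369; -131372134/368218369 607754453/368218369 657186283/368218369; -6090200734/368218369 657186283/368218369 22918771055/736436738]
step 2: y = z − H·x̄ = [-1802153420/368218369, 13812239725/368218369]
step 2: S = H·P̄·Hᵀ + R = [17000023541/736436738 -15074541081/736436738; -15074541081/736436738 276250392297/736436738]
step 2: K = P̄·Hᵀ·S⁻¹ = [110599845439/337135497099 -445158265657/3034219473891; -67171550723/674270994198 -20701982923/6068438947782; 5445046897/674270994198 1694005473539/6068438947782]
step 2: x' = x̄ + K·y = [-1311062800222/3034219473891, 9351350679875/6068438947782, 14169808223879/6068438947782]
step 2: P' = (I − K·H)·P̄ = [2039188752854/3034219473891 1475139086035/3034219473891 1858096493215/3034219473891; 1475139086035/3034219473891 8683812949069/6068438947782 9653437684477/6068438947782; 1858096493215/3034219473891 9653437684477/6068438947782 12021505662313/6068438947782]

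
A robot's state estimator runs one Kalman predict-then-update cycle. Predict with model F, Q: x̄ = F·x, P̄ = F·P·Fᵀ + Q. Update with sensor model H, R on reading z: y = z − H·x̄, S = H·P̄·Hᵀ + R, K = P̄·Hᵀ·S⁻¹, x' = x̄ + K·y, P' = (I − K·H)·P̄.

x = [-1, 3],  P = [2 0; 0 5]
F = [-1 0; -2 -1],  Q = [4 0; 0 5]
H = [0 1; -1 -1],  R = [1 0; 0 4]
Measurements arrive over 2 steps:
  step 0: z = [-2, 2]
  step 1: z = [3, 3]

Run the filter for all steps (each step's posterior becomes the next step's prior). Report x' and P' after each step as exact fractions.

step 0: x' = [9/25, -51/25], P' = [121/50 -19/50; -19/50 41/50]
step 1: x' = [-108/37, 81/37], P' = [18749/7955 -2601/7955; -2601/7955 6289/7955]

step 0: x̄ = F·x = [1, -1]
step 0: P̄ = F·P·Fᵀ + Q = [6 4; 4 18]
step 0: y = z − H·x̄ = [-1, 2]
step 0: S = H·P̄·Hᵀ + R = [19 -22; -22 36]
step 0: K = P̄·Hᵀ·S⁻¹ = [-19/50 -51/100; 41/50 -11/100]
step 0: x' = x̄ + K·y = [9/25, -51/25]
step 0: P' = (I − K·H)·P̄ = [121/50 -19/50; -19/50 41/50]
step 1: x̄ = F·x = [-9/25, 33/25]
step 1: P̄ = F·P·Fᵀ + Q = [321/50 223/50; 223/50 699/50]
step 1: y = z − H·x̄ = [42/25, 99/25]
step 1: S = H·P̄·Hᵀ + R = [749/50 -461/25; -461/25 833/25]
step 1: K = P̄·Hᵀ·S⁻¹ = [-2601/7955 -4037/7955; 6289/7955 -922/7955]
step 1: x' = x̄ + K·y = [-108/37, 81/37]
step 1: P' = (I − K·H)·P̄ = [18749/7955 -2601/7955; -2601/7955 6289/7955]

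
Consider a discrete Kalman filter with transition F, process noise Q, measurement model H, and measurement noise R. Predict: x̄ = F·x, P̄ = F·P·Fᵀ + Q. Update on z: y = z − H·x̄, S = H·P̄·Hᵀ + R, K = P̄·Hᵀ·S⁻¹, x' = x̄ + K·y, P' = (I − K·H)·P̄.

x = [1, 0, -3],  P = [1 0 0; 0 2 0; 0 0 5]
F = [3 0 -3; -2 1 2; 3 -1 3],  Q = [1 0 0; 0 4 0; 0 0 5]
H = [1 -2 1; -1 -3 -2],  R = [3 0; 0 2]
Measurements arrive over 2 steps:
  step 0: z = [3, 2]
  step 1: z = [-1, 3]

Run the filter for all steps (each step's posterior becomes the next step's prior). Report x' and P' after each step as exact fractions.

step 0: x̄ = F·x = [12, -8, -6]
step 0: P̄ = F·P·Fᵀ + Q = [55 -36 -36; -36 30 22; -36 22 61]
step 0: y = z − H·x̄ = [-19, -22]
step 0: S = H·P̄·Hᵀ + R = [223 169; 169 475]
step 0: K = P̄·Hᵀ·S⁻¹ = [5525/19341 3124/19341; -1549/6447 -779/6447; 16663/77364 -30685/77364]
step 0: x' = x̄ + K·y = [19463/6447, -1669/2149, -35237/25788]
step 0: P' = (I − K·H)·P̄ = [170480/19341 6242/6447 -116453/19341; 6242/6447 814/2149 -6005/6447; -116453/19341 -6005/6447 371681/77364]
step 1: x̄ = F·x = [113089/8596, -123103/12894, 49291/8596]
step 1: P̄ = F·P·Fᵀ + Q = [1993821/8596 -1911743/12894 261251/8596; -1911743/12894 1922951/19341 -264713/12894; 261251/8596 -264713/12894 166317/8596]
step 1: y = z − H·x̄ = [-35905/921, -8747/8596]
step 1: S = H·P̄·Hᵀ + R = [3834929/2763 333823/921; 333823/921 1648413/8596]
step 1: K = P̄·Hᵀ·S⁻¹ = [4027150296/10427649995 93884347/1489664285; -342759544/1489664285 -198447966/1489664285; 1557358932/10427649995 -478762651/1489664285]
step 1: x' = x̄ + K·y = [-20480187753/10427649995, -657939038/1489664285, 2490892434/10427649995]
step 1: P' = (I − K·H)·P̄ = [68070048612/10427649995 869240122/1489664285 -43819236016/10427649995; 869240122/1489664285 474670474/1489664285 -948177806/1489664285; -43819236016/10427649995 -948177806/1489664285 35216823528/10427649995]

step 0: x' = [19463/6447, -1669/2149, -35237/25788], P' = [170480/19341 6242/6447 -116453/19341; 6242/6447 814/2149 -6005/6447; -116453/19341 -6005/6447 371681/77364]
step 1: x' = [-20480187753/10427649995, -657939038/1489664285, 2490892434/10427649995], P' = [68070048612/10427649995 869240122/1489664285 -43819236016/10427649995; 869240122/1489664285 474670474/1489664285 -948177806/1489664285; -43819236016/10427649995 -948177806/1489664285 35216823528/10427649995]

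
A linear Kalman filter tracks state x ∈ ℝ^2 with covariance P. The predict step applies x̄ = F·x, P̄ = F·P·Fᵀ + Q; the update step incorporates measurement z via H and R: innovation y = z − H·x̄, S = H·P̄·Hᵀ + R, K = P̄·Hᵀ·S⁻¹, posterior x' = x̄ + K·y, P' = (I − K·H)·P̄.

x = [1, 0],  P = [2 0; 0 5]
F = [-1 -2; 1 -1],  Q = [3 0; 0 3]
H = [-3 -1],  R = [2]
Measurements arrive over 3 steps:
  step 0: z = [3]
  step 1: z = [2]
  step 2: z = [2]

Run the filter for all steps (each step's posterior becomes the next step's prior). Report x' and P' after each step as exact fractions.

step 0: x' = [-368/285, 251/285], P' = [236/285 -542/285; -542/285 1694/285]
step 1: x' = [-219/4582, -145521/77894], P' = [2405/4582 -4769/4582; -4769/4582 273121/77894]
step 2: x' = [-4258513/13769033, -12398765/13769033], P' = [7173017/13769033 -14089637/13769033; -14089637/13769033 47207159/13769033]

step 0: x̄ = F·x = [-1, 1]
step 0: P̄ = F·P·Fᵀ + Q = [25 8; 8 10]
step 0: y = z − H·x̄ = [1]
step 0: S = H·P̄·Hᵀ + R = [285]
step 0: K = P̄·Hᵀ·S⁻¹ = [-83/285; -34/285]
step 0: x' = x̄ + K·y = [-368/285, 251/285]
step 0: P' = (I − K·H)·P̄ = [236/285 -542/285; -542/285 1694/285]
step 1: x̄ = F·x = [-134/285, -619/285]
step 1: P̄ = F·P·Fᵀ + Q = [5699/285 3694/285; 3694/285 3869/285]
step 1: y = z − H·x̄ = [-451/285]
step 1: S = H·P̄·Hᵀ + R = [77894/285]
step 1: K = P̄·Hᵀ·S⁻¹ = [-1223/4582; -14951/77894]
step 1: x' = x̄ + K·y = [-219/4582, -145521/77894]
step 1: P' = (I − K·H)·P̄ = [2405/4582 -4769/4582; -4769/4582 273121/77894]
step 2: x̄ = F·x = [294765/77894, 70899/38947]
step 2: P̄ = F·P·Fᵀ + Q = [1042759/77894 293215/38947; 293215/38947 354917/38947]
step 2: y = z − H·x̄ = [1181881/77894]
step 2: S = H·P̄·Hᵀ + R = [13769033/77894]
step 2: K = P̄·Hᵀ·S⁻¹ = [-3714707/13769033; -2469124/13769033]
step 2: x' = x̄ + K·y = [-4258513/13769033, -12398765/13769033]
step 2: P' = (I − K·H)·P̄ = [7173017/13769033 -14089637/13769033; -14089637/13769033 47207159/13769033]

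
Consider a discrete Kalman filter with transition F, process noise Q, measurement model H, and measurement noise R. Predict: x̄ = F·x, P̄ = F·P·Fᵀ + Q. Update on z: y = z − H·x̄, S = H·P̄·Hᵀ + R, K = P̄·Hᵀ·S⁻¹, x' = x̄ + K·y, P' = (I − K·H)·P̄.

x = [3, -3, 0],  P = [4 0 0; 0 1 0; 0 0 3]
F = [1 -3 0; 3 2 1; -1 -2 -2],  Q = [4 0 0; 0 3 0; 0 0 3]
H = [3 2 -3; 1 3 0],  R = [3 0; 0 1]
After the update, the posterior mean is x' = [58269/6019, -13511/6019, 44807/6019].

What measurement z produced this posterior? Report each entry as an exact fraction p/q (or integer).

z = [2, 3]

x̄ = F·x = [12, 3, 3]
P̄ = F·P·Fᵀ + Q = [17 6 2; 6 46 -22; 2 -22 23]
S = H·P̄·Hᵀ + R = [847 585; 585 468]
K = P̄·Hᵀ·S⁻¹ = [53/463 -3700/54171; -16/463 2112/6019; -108/463 8387/54171]
x' − x̄ = [-13959/6019, -31568/6019, 26750/6019] = K·y
y = (KᵀK)⁻¹·Kᵀ·(x' − x̄) = [-31, -18]
z = y + H·x̄ = [-31, -18] + [33, 21] = [2, 3]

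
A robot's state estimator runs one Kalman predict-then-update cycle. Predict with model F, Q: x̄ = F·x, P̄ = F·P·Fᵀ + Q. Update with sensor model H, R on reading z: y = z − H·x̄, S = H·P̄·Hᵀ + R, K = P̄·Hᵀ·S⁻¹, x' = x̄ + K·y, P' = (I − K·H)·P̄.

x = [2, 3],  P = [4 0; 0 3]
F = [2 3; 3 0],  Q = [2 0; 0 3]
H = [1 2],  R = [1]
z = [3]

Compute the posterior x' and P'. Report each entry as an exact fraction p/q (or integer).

x' = [914/149, -228/149]
P' = [4761/298 -1167/149; -1167/149 609/149]

x̄ = F·x = [13, 6]
P̄ = F·P·Fᵀ + Q = [45 24; 24 39]
y = z − H·x̄ = [-22]
S = H·P̄·Hᵀ + R = [298]
K = P̄·Hᵀ·S⁻¹ = [93/298; 51/149]
x' = x̄ + K·y = [914/149, -228/149]
P' = (I − K·H)·P̄ = [4761/298 -1167/149; -1167/149 609/149]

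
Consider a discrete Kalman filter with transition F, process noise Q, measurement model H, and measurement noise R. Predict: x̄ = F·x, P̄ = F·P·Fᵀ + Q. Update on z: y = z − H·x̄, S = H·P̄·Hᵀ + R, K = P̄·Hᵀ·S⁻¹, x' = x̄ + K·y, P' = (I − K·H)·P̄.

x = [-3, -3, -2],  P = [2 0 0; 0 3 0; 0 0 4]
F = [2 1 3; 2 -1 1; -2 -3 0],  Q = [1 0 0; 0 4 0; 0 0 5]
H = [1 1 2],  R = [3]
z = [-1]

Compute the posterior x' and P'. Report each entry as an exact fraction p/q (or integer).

x̄ = F·x = [-15, -5, 15]
P̄ = F·P·Fᵀ + Q = [48 17 -17; 17 19 1; -17 1 40]
y = z − H·x̄ = [-11]
S = H·P̄·Hᵀ + R = [200]
K = P̄·Hᵀ·S⁻¹ = [31/200; 19/100; 8/25]
x' = x̄ + K·y = [-3341/200, -709/100, 287/25]
P' = (I − K·H)·P̄ = [8639/200 1111/100 -673/25; 1111/100 589/50 -279/25; -673/25 -279/25 488/25]

x' = [-3341/200, -709/100, 287/25]
P' = [8639/200 1111/100 -673/25; 1111/100 589/50 -279/25; -673/25 -279/25 488/25]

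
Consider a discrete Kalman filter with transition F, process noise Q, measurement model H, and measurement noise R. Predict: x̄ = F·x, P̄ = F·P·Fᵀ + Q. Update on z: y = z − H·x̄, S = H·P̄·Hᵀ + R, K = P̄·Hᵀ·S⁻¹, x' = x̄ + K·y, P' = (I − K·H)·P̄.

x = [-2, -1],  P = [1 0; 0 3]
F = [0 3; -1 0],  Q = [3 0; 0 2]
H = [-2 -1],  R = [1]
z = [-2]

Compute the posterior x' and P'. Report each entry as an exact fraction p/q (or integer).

x̄ = F·x = [-3, 2]
P̄ = F·P·Fᵀ + Q = [30 0; 0 3]
y = z − H·x̄ = [-6]
S = H·P̄·Hᵀ + R = [124]
K = P̄·Hᵀ·S⁻¹ = [-15/31; -3/124]
x' = x̄ + K·y = [-3/31, 133/62]
P' = (I − K·H)·P̄ = [30/31 -45/31; -45/31 363/124]

x' = [-3/31, 133/62]
P' = [30/31 -45/31; -45/31 363/124]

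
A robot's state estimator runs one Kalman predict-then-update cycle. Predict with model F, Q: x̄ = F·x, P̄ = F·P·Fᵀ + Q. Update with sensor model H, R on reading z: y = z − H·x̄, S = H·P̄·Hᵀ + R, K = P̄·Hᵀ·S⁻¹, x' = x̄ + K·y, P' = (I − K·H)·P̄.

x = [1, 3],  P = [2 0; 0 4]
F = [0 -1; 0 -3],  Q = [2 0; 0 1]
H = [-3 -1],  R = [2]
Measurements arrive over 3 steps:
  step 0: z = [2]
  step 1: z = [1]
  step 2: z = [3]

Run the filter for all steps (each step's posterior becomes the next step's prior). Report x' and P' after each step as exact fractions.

step 0: x' = [-1/11, -317/165], P' = [6/11 -14/11; -14/11 776/165]
step 1: x' = [-3467/10467, 1312/10467], P' = [5762/10467 -13522/10467; -13522/10467 49988/10467]
step 2: x' = [-71234/134625, -935179/673125], P' = [14834/26925 -174146/134625; -174146/134625 1073008/224375]

step 0: x̄ = F·x = [-3, -9]
step 0: P̄ = F·P·Fᵀ + Q = [6 12; 12 37]
step 0: y = z − H·x̄ = [-16]
step 0: S = H·P̄·Hᵀ + R = [165]
step 0: K = P̄·Hᵀ·S⁻¹ = [-2/11; -73/165]
step 0: x' = x̄ + K·y = [-1/11, -317/165]
step 0: P' = (I − K·H)·P̄ = [6/11 -14/11; -14/11 776/165]
step 1: x̄ = F·x = [317/165, 317/55]
step 1: P̄ = F·P·Fᵀ + Q = [1106/165 776/55; 776/55 2383/55]
step 1: y = z − H·x̄ = [689/55]
step 1: S = H·P̄·Hᵀ + R = [10467/55]
step 1: K = P̄·Hᵀ·S⁻¹ = [-1882/10467; -4711/10467]
step 1: x' = x̄ + K·y = [-3467/10467, 1312/10467]
step 1: P' = (I − K·H)·P̄ = [5762/10467 -13522/10467; -13522/10467 49988/10467]
step 2: x̄ = F·x = [-1312/10467, -1312/3489]
step 2: P̄ = F·P·Fᵀ + Q = [70922/10467 49988/3489; 49988/3489 51151/1163]
step 2: y = z − H·x̄ = [7843/3489]
step 2: S = H·P̄·Hᵀ + R = [224375/1163]
step 2: K = P̄·Hᵀ·S⁻¹ = [-24182/134625; -101139/224375]
step 2: x' = x̄ + K·y = [-71234/134625, -935179/673125]
step 2: P' = (I − K·H)·P̄ = [14834/26925 -174146/134625; -174146/134625 1073008/224375]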